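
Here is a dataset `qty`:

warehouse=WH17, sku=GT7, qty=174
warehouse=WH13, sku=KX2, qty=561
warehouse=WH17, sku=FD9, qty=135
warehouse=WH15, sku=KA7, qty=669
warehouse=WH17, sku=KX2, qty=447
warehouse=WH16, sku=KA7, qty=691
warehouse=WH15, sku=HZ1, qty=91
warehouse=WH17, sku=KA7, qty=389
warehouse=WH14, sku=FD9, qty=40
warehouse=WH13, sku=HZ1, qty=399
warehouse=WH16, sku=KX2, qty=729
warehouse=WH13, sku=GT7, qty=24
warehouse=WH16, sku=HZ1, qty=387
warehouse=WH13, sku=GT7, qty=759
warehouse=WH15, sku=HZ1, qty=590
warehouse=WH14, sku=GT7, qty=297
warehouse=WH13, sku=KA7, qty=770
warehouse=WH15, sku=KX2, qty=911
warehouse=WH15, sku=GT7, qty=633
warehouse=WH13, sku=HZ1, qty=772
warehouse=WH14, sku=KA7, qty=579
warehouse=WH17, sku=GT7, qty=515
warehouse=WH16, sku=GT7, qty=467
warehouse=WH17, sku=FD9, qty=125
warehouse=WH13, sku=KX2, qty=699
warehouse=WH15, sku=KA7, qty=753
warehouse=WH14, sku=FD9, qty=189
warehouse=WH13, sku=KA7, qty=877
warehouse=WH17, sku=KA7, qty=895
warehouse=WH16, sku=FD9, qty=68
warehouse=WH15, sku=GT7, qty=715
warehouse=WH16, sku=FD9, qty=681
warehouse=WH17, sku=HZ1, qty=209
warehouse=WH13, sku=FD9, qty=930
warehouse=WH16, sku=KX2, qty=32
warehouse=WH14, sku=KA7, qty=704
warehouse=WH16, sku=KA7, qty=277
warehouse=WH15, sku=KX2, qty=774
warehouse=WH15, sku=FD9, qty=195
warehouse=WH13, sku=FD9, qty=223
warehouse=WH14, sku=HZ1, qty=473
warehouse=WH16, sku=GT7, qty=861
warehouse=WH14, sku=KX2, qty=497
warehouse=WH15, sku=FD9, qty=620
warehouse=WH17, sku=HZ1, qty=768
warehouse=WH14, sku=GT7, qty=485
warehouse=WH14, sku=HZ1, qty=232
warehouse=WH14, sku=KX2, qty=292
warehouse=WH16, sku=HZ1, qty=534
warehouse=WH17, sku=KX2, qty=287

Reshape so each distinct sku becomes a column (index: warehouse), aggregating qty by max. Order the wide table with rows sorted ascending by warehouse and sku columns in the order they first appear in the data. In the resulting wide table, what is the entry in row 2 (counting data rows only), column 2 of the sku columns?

497

With rows sorted ascending by warehouse, row 2 is warehouse=WH14. sku columns in first-appearance order: GT7, KX2, FD9, KA7, HZ1; column 2 is KX2.
Long rows with warehouse=WH14, sku=KX2: max(497, 292) = 497.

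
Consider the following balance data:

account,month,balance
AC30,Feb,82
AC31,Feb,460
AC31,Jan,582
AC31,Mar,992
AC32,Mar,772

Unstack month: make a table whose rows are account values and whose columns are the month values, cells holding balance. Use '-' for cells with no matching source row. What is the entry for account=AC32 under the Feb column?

-

No long-format row has account=AC32 and month=Feb, so the cell is -.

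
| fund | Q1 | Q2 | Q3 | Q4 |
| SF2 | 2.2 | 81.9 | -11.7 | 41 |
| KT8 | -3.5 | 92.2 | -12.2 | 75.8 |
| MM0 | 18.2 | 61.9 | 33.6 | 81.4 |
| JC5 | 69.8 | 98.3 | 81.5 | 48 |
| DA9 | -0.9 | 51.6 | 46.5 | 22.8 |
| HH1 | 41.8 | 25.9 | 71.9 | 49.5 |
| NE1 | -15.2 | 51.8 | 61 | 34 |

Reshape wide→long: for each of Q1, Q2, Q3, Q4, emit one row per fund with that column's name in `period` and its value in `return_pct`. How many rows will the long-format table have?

28

7 fund values × 4 melted columns = 28 rows.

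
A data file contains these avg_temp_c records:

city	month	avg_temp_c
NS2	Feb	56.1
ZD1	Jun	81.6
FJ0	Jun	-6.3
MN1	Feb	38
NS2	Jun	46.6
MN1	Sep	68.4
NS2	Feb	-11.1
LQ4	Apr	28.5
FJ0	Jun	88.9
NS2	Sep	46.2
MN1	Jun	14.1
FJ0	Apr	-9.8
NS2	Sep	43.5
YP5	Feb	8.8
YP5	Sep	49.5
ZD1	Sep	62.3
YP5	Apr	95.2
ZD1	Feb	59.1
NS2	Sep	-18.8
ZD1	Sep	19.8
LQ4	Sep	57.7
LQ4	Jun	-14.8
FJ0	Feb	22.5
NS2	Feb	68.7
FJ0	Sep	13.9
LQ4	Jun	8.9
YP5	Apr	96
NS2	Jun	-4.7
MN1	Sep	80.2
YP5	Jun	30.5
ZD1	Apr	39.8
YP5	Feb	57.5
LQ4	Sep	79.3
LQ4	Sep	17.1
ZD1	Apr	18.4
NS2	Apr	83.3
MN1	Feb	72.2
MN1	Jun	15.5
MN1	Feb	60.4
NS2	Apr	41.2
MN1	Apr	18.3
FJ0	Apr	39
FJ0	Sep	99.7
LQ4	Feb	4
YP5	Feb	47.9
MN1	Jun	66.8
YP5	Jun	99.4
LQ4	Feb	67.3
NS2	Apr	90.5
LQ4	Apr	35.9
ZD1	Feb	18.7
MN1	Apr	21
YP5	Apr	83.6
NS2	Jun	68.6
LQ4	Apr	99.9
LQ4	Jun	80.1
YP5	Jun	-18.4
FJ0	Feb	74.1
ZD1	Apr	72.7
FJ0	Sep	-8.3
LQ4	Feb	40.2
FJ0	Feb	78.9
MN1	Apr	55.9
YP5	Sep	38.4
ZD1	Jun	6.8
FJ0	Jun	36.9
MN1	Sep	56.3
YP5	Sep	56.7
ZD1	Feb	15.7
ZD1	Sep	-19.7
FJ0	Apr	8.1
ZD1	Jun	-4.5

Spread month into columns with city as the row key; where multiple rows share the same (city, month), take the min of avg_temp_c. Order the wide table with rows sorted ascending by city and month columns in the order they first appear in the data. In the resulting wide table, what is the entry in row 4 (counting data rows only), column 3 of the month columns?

-18.8

With rows sorted ascending by city, row 4 is city=NS2. month columns in first-appearance order: Feb, Jun, Sep, Apr; column 3 is Sep.
Long rows with city=NS2, month=Sep: min(46.2, 43.5, -18.8) = -18.8.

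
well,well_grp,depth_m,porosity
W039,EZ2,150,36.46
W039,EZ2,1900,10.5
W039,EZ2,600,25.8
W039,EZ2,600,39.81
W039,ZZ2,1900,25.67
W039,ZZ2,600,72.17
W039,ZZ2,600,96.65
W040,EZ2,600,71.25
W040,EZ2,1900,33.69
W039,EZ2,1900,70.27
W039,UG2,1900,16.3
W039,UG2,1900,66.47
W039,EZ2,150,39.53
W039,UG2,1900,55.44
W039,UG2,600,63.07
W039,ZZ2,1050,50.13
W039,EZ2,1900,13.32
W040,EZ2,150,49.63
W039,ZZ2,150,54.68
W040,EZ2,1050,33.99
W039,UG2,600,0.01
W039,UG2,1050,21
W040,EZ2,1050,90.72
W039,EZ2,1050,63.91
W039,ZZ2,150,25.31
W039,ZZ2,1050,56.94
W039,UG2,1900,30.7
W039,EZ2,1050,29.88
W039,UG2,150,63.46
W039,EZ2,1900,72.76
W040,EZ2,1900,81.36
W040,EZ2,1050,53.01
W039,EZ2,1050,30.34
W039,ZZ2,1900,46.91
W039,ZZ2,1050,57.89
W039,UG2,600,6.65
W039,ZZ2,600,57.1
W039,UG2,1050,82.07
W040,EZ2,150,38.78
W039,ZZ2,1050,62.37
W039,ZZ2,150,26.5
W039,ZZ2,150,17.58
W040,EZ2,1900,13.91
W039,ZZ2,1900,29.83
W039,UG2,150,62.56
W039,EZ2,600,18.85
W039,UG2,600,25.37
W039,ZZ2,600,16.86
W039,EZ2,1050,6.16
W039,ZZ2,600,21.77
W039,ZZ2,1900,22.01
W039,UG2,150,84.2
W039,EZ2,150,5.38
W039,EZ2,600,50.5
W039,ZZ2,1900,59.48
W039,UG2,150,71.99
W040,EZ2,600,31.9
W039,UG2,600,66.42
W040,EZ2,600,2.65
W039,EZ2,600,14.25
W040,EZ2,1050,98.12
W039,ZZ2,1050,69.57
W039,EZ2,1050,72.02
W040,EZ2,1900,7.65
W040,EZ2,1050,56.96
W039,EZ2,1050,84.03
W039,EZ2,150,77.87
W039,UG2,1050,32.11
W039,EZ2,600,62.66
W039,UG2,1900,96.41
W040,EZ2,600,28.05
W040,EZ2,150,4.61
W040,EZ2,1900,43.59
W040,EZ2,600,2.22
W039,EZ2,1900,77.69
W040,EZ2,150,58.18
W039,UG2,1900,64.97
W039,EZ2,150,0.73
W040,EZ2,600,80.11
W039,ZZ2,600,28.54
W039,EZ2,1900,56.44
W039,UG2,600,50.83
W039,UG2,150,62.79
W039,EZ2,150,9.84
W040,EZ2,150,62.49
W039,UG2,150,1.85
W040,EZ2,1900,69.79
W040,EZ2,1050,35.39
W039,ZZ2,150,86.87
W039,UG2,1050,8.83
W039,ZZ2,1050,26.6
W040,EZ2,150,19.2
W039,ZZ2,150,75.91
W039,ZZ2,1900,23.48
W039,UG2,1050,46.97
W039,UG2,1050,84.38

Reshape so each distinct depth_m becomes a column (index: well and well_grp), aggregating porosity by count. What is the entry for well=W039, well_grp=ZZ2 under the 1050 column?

6

Rows with well=W039, well_grp=ZZ2 and depth_m=1050: porosity values are 50.13, 56.94, 57.89, 62.37, 69.57, 26.6.
6 rows match — count = 6.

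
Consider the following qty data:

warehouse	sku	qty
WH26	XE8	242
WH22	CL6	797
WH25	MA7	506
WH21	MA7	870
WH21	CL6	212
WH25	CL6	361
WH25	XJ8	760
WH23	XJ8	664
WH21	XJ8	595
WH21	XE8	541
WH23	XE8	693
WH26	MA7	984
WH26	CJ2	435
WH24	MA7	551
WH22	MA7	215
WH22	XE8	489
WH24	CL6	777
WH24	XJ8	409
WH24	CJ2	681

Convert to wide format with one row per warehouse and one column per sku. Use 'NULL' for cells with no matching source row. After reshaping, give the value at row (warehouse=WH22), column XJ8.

No long-format row has warehouse=WH22 and sku=XJ8, so the cell is NULL.

NULL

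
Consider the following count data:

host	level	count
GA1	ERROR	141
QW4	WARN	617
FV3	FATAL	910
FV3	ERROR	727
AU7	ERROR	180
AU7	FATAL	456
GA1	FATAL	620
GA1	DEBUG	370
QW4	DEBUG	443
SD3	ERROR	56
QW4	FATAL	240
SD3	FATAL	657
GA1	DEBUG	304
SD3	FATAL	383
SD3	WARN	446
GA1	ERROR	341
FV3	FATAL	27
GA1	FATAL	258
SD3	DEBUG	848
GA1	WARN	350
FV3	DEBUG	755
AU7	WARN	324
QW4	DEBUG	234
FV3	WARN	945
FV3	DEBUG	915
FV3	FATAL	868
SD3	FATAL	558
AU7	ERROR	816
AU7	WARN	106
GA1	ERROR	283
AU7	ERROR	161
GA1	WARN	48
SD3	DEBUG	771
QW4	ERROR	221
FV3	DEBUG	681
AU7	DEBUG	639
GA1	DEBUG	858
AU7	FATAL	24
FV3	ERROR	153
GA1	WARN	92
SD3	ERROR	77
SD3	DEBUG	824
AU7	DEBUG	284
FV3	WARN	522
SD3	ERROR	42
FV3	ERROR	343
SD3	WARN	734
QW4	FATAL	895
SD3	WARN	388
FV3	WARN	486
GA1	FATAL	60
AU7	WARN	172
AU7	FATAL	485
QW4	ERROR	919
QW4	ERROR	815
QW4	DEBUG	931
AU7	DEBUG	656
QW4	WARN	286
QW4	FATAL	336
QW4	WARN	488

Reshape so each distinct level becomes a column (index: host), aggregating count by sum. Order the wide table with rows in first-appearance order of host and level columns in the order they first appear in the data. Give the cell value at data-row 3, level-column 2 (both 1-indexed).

1953

With rows in first-appearance order of host, row 3 is host=FV3. level columns in first-appearance order: ERROR, WARN, FATAL, DEBUG; column 2 is WARN.
Long rows with host=FV3, level=WARN: 945 + 522 + 486 = 1953.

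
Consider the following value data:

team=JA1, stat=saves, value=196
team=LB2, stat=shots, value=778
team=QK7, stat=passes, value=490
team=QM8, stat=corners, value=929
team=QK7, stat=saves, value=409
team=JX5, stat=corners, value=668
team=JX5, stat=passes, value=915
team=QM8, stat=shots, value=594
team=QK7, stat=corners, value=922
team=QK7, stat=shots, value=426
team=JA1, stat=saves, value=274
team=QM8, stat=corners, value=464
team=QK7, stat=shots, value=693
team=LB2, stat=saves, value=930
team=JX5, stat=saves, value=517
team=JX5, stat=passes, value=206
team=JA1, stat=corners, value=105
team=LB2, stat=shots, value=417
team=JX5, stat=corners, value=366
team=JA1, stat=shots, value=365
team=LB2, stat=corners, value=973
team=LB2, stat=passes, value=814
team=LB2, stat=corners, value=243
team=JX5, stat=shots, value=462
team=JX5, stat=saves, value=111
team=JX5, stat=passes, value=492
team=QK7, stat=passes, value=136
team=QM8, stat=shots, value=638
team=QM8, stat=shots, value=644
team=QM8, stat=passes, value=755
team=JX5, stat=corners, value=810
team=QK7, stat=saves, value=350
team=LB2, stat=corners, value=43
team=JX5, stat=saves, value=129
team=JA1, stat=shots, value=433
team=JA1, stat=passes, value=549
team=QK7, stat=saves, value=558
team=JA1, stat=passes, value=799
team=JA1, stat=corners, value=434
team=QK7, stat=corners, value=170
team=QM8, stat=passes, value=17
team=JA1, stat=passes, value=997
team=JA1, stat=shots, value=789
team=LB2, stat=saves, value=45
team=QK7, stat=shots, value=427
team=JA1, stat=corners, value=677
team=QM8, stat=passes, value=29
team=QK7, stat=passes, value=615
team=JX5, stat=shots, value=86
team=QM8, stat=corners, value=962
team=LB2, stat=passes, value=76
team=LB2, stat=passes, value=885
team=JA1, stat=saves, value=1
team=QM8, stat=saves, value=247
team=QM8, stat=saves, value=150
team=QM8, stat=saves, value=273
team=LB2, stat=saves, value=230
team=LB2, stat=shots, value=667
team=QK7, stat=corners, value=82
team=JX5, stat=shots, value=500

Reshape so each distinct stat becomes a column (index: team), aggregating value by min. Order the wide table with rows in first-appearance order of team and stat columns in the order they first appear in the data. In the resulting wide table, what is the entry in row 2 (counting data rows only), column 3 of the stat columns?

76

With rows in first-appearance order of team, row 2 is team=LB2. stat columns in first-appearance order: saves, shots, passes, corners; column 3 is passes.
Long rows with team=LB2, stat=passes: min(814, 76, 885) = 76.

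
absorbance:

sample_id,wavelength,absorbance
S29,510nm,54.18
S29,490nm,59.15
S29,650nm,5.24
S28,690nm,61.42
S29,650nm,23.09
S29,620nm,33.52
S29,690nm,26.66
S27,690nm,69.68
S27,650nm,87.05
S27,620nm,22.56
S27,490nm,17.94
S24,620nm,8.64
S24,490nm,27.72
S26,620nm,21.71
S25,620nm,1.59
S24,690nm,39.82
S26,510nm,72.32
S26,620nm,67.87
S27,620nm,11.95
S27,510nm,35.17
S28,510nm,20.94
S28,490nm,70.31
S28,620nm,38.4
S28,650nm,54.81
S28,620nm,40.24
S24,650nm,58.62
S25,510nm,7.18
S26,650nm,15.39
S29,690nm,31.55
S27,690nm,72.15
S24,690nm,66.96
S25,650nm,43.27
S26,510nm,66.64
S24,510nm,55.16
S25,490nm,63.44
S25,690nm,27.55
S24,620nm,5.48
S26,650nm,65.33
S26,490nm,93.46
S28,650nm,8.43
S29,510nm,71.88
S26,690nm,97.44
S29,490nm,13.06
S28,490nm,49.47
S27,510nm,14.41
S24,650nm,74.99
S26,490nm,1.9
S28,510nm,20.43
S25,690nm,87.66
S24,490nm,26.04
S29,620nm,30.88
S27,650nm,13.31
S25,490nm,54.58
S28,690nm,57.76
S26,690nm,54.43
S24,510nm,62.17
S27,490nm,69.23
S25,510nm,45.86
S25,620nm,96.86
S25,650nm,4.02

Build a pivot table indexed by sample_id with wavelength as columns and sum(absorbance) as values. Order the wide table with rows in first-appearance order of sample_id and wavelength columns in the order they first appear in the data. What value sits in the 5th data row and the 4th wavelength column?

151.87

With rows in first-appearance order of sample_id, row 5 is sample_id=S26. wavelength columns in first-appearance order: 510nm, 490nm, 650nm, 690nm, 620nm; column 4 is 690nm.
Long rows with sample_id=S26, wavelength=690nm: 97.44 + 54.43 = 151.87.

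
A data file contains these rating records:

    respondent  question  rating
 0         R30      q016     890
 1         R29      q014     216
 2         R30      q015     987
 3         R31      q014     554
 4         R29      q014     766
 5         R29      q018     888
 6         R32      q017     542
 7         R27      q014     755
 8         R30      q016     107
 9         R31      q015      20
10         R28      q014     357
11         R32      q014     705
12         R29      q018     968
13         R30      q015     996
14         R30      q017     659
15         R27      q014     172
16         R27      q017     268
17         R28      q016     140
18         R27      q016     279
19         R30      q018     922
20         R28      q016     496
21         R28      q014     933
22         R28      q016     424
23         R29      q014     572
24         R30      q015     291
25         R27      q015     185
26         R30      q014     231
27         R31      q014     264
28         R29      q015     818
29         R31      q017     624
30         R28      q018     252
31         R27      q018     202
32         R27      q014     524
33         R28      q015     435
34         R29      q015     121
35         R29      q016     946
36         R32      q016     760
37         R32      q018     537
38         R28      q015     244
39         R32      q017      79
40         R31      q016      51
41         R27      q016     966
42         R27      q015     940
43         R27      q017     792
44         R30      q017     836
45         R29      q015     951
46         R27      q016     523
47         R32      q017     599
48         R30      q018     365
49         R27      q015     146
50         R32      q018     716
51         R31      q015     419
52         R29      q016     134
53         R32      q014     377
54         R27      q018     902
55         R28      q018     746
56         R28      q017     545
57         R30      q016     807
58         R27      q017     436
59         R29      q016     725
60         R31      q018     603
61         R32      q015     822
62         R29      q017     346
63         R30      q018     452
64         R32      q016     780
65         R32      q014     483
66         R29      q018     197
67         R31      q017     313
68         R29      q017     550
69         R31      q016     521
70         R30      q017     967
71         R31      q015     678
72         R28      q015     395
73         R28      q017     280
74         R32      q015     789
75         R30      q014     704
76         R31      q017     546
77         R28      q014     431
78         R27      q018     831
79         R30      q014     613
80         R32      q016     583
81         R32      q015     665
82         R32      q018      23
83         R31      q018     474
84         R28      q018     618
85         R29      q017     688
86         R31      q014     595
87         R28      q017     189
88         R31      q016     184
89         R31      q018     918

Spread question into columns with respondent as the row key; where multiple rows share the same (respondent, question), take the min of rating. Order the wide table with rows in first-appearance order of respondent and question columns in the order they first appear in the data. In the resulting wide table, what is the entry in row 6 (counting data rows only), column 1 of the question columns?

With rows in first-appearance order of respondent, row 6 is respondent=R28. question columns in first-appearance order: q016, q014, q015, q018, q017; column 1 is q016.
Long rows with respondent=R28, question=q016: min(140, 496, 424) = 140.

140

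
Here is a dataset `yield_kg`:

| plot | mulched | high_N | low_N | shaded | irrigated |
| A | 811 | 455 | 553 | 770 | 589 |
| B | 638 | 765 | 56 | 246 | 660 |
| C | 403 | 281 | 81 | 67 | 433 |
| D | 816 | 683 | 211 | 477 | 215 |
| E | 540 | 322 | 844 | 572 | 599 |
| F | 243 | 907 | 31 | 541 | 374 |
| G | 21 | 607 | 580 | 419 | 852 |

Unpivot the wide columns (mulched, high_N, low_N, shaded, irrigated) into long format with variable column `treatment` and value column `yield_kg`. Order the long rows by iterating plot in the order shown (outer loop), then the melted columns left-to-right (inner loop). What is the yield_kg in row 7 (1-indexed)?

35 rows total (7 × 5). Row 7: index ⌊(7-1)/5⌋ = 1 into plot → B; (7-1) mod 5 = 1 into the melted columns → high_N.
So row 7 is (B, high_N, 765); yield_kg = 765.

765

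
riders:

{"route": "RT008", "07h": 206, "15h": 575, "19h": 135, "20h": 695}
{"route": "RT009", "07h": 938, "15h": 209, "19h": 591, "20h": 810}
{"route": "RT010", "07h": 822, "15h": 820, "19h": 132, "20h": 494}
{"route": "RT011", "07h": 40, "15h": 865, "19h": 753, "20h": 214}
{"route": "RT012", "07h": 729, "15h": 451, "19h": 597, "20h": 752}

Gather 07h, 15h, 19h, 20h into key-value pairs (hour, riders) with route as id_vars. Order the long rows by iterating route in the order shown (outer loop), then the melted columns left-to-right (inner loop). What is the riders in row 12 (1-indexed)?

20 rows total (5 × 4). Row 12: index ⌊(12-1)/4⌋ = 2 into route → RT010; (12-1) mod 4 = 3 into the melted columns → 20h.
So row 12 is (RT010, 20h, 494); riders = 494.

494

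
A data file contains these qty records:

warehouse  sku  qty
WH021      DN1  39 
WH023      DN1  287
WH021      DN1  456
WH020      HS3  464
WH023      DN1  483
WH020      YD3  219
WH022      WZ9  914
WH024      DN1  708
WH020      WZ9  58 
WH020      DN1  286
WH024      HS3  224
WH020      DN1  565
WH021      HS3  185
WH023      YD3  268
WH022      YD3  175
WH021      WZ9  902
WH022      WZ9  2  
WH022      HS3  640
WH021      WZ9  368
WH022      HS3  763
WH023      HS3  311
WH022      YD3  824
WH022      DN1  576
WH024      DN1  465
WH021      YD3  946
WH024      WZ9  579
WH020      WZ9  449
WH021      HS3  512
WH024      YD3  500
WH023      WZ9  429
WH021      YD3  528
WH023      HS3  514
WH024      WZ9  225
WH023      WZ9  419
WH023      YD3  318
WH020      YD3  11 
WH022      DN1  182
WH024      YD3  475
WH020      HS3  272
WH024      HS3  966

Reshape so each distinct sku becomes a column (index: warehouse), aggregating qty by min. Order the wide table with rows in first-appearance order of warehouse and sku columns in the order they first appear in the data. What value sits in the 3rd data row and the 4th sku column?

58

With rows in first-appearance order of warehouse, row 3 is warehouse=WH020. sku columns in first-appearance order: DN1, HS3, YD3, WZ9; column 4 is WZ9.
Long rows with warehouse=WH020, sku=WZ9: min(58, 449) = 58.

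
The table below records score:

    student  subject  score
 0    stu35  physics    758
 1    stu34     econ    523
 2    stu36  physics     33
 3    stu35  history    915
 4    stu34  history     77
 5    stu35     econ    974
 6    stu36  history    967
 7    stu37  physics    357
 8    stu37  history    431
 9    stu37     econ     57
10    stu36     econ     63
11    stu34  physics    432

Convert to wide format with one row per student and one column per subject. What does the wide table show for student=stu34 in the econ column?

523

Wide layout: rows indexed by student, columns are the 3 distinct subject values (physics, econ, history).
Cell (student=stu34, subject=econ) draws from the long row where student=stu34 and subject=econ, which has score=523.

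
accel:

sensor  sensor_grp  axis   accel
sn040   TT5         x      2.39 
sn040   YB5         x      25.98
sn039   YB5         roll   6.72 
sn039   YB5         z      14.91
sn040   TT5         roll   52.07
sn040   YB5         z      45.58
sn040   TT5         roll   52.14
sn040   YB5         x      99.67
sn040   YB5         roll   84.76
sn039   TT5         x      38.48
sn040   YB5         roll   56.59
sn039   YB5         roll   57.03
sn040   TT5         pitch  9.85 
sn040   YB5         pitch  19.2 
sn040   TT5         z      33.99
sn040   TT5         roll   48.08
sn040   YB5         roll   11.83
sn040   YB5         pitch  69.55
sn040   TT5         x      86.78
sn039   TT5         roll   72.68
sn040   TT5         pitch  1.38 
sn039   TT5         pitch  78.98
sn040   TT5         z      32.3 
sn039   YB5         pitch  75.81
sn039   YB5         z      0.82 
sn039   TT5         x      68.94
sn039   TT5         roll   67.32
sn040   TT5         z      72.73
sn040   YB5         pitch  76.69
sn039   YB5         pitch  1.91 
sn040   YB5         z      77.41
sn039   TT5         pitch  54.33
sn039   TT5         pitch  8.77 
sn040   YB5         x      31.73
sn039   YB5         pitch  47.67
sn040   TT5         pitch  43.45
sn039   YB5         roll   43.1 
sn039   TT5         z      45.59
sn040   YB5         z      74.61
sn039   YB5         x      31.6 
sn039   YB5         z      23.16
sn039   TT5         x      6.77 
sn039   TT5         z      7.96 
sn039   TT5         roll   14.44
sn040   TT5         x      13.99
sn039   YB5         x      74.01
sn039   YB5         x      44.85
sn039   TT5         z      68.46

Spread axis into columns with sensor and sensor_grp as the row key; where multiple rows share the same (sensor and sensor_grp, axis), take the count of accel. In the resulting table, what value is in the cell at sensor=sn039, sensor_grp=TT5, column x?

Rows with sensor=sn039, sensor_grp=TT5 and axis=x: accel values are 38.48, 68.94, 6.77.
3 rows match — count = 3.

3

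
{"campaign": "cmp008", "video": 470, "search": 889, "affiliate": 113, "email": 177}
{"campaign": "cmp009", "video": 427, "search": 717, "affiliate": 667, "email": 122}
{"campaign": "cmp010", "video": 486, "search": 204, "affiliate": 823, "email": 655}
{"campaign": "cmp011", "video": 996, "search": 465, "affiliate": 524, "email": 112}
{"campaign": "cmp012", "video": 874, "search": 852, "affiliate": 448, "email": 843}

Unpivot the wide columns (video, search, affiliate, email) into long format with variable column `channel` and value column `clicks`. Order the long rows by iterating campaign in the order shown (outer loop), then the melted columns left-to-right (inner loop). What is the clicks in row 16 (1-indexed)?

20 rows total (5 × 4). Row 16: index ⌊(16-1)/4⌋ = 3 into campaign → cmp011; (16-1) mod 4 = 3 into the melted columns → email.
So row 16 is (cmp011, email, 112); clicks = 112.

112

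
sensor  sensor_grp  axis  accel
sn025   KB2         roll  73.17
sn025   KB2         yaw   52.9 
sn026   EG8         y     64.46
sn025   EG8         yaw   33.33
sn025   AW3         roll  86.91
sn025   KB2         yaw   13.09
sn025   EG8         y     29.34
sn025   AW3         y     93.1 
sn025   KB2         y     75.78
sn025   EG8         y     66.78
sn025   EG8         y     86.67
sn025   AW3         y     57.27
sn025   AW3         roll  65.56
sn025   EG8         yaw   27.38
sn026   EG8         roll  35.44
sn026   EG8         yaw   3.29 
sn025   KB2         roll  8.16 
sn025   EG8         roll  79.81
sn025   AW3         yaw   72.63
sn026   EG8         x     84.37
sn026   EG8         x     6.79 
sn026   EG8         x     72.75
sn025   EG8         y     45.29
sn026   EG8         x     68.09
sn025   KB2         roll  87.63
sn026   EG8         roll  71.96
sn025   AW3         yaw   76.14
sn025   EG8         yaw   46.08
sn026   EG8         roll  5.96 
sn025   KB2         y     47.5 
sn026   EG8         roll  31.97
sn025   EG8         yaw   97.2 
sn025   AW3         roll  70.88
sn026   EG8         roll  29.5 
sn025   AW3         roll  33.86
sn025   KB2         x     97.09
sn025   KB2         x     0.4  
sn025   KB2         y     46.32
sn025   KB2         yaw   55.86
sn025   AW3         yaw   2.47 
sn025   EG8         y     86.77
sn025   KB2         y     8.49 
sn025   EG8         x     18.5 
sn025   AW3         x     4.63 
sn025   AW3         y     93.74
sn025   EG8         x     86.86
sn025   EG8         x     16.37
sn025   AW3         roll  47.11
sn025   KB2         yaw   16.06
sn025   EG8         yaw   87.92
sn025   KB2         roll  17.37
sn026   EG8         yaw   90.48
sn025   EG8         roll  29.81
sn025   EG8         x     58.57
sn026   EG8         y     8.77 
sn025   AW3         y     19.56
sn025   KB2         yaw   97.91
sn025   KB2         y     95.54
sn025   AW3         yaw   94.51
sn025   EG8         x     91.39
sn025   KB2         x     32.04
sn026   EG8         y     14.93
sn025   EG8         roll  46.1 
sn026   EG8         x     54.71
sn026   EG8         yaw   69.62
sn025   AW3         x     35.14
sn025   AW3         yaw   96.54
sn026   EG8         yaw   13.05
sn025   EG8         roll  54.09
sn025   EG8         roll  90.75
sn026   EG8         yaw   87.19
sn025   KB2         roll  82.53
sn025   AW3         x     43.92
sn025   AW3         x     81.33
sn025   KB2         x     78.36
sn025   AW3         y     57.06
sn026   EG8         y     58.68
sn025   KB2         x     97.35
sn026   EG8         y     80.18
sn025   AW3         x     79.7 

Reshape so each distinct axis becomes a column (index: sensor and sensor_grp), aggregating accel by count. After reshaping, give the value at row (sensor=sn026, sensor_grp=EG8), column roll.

Rows with sensor=sn026, sensor_grp=EG8 and axis=roll: accel values are 35.44, 71.96, 5.96, 31.97, 29.5.
5 rows match — count = 5.

5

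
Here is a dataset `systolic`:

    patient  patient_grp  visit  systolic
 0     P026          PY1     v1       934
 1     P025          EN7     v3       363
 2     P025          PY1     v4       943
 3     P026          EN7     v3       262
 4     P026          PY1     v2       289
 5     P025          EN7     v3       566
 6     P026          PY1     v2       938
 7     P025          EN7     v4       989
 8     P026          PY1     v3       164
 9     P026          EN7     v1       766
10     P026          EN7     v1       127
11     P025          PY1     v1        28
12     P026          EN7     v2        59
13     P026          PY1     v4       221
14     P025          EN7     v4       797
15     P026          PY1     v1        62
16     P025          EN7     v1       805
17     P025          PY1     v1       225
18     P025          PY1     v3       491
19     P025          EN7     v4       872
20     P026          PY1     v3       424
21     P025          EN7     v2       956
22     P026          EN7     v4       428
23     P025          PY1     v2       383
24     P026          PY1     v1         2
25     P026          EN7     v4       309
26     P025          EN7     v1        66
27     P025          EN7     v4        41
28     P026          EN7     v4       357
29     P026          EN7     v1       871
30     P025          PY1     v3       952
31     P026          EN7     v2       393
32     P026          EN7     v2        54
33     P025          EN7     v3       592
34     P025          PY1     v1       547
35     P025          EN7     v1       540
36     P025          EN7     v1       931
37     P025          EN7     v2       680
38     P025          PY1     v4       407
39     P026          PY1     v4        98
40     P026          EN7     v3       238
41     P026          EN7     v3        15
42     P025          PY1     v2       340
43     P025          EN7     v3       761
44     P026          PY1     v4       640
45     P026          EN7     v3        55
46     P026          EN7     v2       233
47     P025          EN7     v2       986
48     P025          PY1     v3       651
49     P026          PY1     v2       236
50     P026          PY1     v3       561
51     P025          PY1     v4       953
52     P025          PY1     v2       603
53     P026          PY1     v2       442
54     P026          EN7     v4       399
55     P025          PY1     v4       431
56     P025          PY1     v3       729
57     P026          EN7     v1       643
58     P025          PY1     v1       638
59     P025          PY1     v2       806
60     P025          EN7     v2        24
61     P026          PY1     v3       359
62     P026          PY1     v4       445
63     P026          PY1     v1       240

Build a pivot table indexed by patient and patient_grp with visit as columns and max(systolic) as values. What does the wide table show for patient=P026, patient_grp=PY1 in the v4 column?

Rows with patient=P026, patient_grp=PY1 and visit=v4: systolic values are 221, 98, 640, 445.
max(221, 98, 640, 445) = 640.

640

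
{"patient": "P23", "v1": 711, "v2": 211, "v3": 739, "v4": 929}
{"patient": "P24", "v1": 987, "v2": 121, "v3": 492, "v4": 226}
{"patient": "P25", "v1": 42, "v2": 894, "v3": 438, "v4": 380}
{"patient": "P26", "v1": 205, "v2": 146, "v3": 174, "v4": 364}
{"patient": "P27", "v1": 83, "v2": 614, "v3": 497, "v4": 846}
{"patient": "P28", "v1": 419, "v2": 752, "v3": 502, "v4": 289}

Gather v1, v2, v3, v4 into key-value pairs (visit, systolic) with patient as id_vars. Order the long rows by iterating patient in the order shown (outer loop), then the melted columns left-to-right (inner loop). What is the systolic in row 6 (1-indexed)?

24 rows total (6 × 4). Row 6: index ⌊(6-1)/4⌋ = 1 into patient → P24; (6-1) mod 4 = 1 into the melted columns → v2.
So row 6 is (P24, v2, 121); systolic = 121.

121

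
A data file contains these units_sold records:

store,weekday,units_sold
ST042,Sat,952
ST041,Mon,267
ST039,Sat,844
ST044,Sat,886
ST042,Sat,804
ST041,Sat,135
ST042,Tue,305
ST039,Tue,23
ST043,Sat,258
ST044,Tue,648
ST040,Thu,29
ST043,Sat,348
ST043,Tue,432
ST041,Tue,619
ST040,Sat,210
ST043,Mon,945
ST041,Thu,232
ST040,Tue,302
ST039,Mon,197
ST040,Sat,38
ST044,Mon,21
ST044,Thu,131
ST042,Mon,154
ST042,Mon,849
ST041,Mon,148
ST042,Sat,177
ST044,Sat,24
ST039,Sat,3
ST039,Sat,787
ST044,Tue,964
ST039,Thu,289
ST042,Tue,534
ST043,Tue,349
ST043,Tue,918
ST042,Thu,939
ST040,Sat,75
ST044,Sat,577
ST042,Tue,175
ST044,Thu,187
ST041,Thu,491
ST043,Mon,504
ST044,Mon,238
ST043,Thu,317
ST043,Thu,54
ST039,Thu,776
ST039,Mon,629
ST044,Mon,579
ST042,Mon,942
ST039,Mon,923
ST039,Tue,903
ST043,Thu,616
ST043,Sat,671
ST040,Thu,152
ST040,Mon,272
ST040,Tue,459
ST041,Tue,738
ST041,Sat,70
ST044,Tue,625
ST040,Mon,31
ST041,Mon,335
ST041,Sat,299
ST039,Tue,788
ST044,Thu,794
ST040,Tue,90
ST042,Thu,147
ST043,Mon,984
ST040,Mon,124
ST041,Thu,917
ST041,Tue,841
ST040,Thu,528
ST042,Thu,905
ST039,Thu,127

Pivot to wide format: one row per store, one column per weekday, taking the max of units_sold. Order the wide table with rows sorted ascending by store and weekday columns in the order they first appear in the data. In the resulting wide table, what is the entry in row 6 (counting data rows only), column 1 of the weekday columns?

With rows sorted ascending by store, row 6 is store=ST044. weekday columns in first-appearance order: Sat, Mon, Tue, Thu; column 1 is Sat.
Long rows with store=ST044, weekday=Sat: max(886, 24, 577) = 886.

886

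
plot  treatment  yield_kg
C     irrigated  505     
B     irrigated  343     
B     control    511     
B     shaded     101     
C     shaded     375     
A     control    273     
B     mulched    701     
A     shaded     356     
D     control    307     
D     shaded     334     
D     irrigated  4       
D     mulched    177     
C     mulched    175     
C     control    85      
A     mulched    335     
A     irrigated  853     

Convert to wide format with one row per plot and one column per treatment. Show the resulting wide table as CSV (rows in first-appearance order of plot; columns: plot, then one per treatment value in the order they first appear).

Columns: plot plus the 4 distinct treatment values (irrigated, control, shaded, mulched).
For example, row C column irrigated takes yield_kg=505 from the long row (C, irrigated).

plot,irrigated,control,shaded,mulched
C,505,85,375,175
B,343,511,101,701
A,853,273,356,335
D,4,307,334,177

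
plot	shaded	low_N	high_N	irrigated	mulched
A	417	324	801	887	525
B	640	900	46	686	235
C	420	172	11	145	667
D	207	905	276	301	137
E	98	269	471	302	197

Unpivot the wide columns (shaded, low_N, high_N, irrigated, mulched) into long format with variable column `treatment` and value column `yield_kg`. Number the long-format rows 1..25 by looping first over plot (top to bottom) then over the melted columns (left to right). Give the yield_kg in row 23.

25 rows total (5 × 5). Row 23: index ⌊(23-1)/5⌋ = 4 into plot → E; (23-1) mod 5 = 2 into the melted columns → high_N.
So row 23 is (E, high_N, 471); yield_kg = 471.

471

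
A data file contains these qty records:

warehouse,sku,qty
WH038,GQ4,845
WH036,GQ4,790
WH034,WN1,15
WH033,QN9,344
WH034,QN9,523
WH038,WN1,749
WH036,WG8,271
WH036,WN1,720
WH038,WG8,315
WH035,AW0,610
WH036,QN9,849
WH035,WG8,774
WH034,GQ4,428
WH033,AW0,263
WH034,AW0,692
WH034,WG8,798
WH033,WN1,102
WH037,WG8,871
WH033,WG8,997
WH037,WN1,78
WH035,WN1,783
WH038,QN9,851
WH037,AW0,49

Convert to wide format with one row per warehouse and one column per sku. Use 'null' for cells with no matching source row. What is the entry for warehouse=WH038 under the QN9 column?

The long row with warehouse=WH038, sku=QN9 has qty=851.

851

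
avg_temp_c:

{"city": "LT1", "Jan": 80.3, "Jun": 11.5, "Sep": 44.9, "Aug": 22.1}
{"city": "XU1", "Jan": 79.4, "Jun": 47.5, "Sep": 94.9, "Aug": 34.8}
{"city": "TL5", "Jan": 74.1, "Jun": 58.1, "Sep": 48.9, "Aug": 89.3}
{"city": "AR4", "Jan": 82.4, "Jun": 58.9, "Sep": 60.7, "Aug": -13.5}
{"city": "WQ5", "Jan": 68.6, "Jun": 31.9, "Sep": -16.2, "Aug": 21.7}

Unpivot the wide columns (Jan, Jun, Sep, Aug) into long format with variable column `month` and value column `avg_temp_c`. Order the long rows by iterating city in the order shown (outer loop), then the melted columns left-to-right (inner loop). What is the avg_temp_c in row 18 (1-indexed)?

31.9

20 rows total (5 × 4). Row 18: index ⌊(18-1)/4⌋ = 4 into city → WQ5; (18-1) mod 4 = 1 into the melted columns → Jun.
So row 18 is (WQ5, Jun, 31.9); avg_temp_c = 31.9.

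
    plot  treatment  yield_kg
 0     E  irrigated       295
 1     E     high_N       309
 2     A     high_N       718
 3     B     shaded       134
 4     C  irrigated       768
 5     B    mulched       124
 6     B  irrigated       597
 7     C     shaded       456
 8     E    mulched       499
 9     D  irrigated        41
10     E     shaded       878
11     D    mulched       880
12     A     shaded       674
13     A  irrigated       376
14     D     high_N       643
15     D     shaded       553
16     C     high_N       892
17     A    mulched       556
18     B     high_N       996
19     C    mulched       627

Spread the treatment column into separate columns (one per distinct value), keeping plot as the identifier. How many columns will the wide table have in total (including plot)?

5

1 column for plot plus 4 distinct treatment values → 5 columns.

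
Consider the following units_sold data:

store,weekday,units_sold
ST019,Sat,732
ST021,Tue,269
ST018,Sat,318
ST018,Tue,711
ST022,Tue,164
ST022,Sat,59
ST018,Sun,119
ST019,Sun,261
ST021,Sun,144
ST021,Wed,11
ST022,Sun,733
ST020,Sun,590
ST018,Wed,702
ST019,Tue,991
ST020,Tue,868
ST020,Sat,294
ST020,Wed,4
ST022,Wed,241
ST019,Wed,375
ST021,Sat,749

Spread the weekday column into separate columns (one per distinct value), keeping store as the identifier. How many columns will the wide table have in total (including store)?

1 column for store plus 4 distinct weekday values → 5 columns.

5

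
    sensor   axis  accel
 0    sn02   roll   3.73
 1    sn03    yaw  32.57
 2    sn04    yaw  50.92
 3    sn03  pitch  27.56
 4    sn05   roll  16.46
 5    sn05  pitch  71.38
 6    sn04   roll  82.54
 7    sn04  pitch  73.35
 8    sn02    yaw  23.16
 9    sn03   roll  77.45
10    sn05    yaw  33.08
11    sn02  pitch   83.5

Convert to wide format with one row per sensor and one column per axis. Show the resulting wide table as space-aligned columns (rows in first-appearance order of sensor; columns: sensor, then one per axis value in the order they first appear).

sensor  roll   yaw    pitch
sn02    3.73   23.16  83.5 
sn03    77.45  32.57  27.56
sn04    82.54  50.92  73.35
sn05    16.46  33.08  71.38

Columns: sensor plus the 3 distinct axis values (roll, yaw, pitch).
For example, row sn02 column roll takes accel=3.73 from the long row (sn02, roll).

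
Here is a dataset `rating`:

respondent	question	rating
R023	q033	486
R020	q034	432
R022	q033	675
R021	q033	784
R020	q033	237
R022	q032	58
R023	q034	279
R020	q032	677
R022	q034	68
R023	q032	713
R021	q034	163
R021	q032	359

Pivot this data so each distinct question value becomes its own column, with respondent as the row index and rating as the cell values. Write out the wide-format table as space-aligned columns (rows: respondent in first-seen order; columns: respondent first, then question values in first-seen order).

respondent  q033  q034  q032
R023        486   279   713 
R020        237   432   677 
R022        675   68    58  
R021        784   163   359 

Columns: respondent plus the 3 distinct question values (q033, q034, q032).
For example, row R023 column q033 takes rating=486 from the long row (R023, q033).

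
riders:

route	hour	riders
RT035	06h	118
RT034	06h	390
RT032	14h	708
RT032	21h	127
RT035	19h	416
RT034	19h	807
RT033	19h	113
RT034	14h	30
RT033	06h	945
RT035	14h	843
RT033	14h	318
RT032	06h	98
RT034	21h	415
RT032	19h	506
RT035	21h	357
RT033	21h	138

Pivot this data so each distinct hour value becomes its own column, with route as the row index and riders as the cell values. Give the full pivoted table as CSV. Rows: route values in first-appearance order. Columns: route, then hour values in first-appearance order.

Columns: route plus the 4 distinct hour values (06h, 14h, 21h, 19h).
For example, row RT035 column 06h takes riders=118 from the long row (RT035, 06h).

route,06h,14h,21h,19h
RT035,118,843,357,416
RT034,390,30,415,807
RT032,98,708,127,506
RT033,945,318,138,113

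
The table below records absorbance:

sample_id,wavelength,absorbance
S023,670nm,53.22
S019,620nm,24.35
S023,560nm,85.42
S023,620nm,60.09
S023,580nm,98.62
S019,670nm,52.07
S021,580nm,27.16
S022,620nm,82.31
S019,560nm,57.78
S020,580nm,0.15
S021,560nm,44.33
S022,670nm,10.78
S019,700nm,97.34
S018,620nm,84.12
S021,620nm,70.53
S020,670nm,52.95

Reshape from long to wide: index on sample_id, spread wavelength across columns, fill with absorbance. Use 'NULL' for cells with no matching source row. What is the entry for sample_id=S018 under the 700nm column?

No long-format row has sample_id=S018 and wavelength=700nm, so the cell is NULL.

NULL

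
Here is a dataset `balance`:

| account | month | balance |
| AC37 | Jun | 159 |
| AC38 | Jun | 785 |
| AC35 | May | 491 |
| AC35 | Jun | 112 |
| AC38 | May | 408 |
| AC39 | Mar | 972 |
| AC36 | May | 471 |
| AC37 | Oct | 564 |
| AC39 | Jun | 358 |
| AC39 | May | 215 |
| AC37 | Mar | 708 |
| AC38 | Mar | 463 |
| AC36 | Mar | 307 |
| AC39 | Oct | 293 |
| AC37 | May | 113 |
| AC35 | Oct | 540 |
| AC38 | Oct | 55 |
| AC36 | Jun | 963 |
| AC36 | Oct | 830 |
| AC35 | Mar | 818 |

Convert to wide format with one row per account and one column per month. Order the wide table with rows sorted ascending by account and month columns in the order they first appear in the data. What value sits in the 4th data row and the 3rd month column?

463

With rows sorted ascending by account, row 4 is account=AC38. month columns in first-appearance order: Jun, May, Mar, Oct; column 3 is Mar.
Long rows with account=AC38, month=Mar: balance = 463.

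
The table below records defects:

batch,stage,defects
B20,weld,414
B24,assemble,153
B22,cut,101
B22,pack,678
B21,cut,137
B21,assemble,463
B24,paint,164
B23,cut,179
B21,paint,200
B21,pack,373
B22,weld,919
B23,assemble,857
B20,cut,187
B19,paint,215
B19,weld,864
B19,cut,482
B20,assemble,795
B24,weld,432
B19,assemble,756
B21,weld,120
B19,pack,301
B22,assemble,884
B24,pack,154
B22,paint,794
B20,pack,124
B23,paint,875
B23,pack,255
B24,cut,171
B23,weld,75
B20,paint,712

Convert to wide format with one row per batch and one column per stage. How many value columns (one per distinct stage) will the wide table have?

5 distinct stage values: paint, weld, assemble, cut, pack.

5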